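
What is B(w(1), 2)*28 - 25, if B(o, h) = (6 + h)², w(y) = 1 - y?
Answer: 1767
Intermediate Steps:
B(w(1), 2)*28 - 25 = (6 + 2)²*28 - 25 = 8²*28 - 25 = 64*28 - 25 = 1792 - 25 = 1767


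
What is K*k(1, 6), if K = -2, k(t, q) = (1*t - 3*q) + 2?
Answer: 30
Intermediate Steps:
k(t, q) = 2 + t - 3*q (k(t, q) = (t - 3*q) + 2 = 2 + t - 3*q)
K*k(1, 6) = -2*(2 + 1 - 3*6) = -2*(2 + 1 - 18) = -2*(-15) = 30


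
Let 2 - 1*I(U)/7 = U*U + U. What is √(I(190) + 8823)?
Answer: I*√245193 ≈ 495.17*I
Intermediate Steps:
I(U) = 14 - 7*U - 7*U² (I(U) = 14 - 7*(U*U + U) = 14 - 7*(U² + U) = 14 - 7*(U + U²) = 14 + (-7*U - 7*U²) = 14 - 7*U - 7*U²)
√(I(190) + 8823) = √((14 - 7*190 - 7*190²) + 8823) = √((14 - 1330 - 7*36100) + 8823) = √((14 - 1330 - 252700) + 8823) = √(-254016 + 8823) = √(-245193) = I*√245193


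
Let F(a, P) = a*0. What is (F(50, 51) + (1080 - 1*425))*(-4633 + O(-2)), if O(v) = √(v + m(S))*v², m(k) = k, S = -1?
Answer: -3034615 + 2620*I*√3 ≈ -3.0346e+6 + 4538.0*I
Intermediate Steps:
F(a, P) = 0
O(v) = v²*√(-1 + v) (O(v) = √(v - 1)*v² = √(-1 + v)*v² = v²*√(-1 + v))
(F(50, 51) + (1080 - 1*425))*(-4633 + O(-2)) = (0 + (1080 - 1*425))*(-4633 + (-2)²*√(-1 - 2)) = (0 + (1080 - 425))*(-4633 + 4*√(-3)) = (0 + 655)*(-4633 + 4*(I*√3)) = 655*(-4633 + 4*I*√3) = -3034615 + 2620*I*√3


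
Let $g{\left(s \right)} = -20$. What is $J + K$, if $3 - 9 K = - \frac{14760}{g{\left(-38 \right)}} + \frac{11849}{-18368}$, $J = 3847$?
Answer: $\frac{15182113}{4032} \approx 3765.4$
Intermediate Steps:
$K = - \frac{328991}{4032}$ ($K = \frac{1}{3} - \frac{- \frac{14760}{-20} + \frac{11849}{-18368}}{9} = \frac{1}{3} - \frac{\left(-14760\right) \left(- \frac{1}{20}\right) + 11849 \left(- \frac{1}{18368}\right)}{9} = \frac{1}{3} - \frac{738 - \frac{289}{448}}{9} = \frac{1}{3} - \frac{330335}{4032} = - \frac{328991}{4032} \approx -81.595$)
$J + K = 3847 - \frac{328991}{4032} = \frac{15182113}{4032}$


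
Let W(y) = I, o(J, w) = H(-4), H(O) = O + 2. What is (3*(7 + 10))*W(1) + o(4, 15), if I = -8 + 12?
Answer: 202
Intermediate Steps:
H(O) = 2 + O
o(J, w) = -2 (o(J, w) = 2 - 4 = -2)
I = 4
W(y) = 4
(3*(7 + 10))*W(1) + o(4, 15) = (3*(7 + 10))*4 - 2 = (3*17)*4 - 2 = 51*4 - 2 = 204 - 2 = 202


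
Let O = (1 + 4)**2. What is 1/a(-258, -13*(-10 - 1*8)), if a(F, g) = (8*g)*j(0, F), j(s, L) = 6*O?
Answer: 1/280800 ≈ 3.5613e-6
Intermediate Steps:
O = 25 (O = 5**2 = 25)
j(s, L) = 150 (j(s, L) = 6*25 = 150)
a(F, g) = 1200*g (a(F, g) = (8*g)*150 = 1200*g)
1/a(-258, -13*(-10 - 1*8)) = 1/(1200*(-13*(-10 - 1*8))) = 1/(1200*(-13*(-10 - 8))) = 1/(1200*(-13*(-18))) = 1/(1200*234) = 1/280800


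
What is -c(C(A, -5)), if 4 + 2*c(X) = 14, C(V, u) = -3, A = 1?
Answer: -5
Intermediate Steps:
c(X) = 5 (c(X) = -2 + (½)*14 = -2 + 7 = 5)
-c(C(A, -5)) = -1*5 = -5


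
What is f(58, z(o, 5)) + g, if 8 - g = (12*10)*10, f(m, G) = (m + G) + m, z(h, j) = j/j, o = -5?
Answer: -1075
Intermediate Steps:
z(h, j) = 1
f(m, G) = G + 2*m (f(m, G) = (G + m) + m = G + 2*m)
g = -1192 (g = 8 - 12*10*10 = 8 - 120*10 = 8 - 1*1200 = 8 - 1200 = -1192)
f(58, z(o, 5)) + g = (1 + 2*58) - 1192 = (1 + 116) - 1192 = 117 - 1192 = -1075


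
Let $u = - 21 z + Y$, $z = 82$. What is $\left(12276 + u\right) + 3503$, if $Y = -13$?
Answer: $14044$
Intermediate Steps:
$u = -1735$ ($u = \left(-21\right) 82 - 13 = -1722 - 13 = -1735$)
$\left(12276 + u\right) + 3503 = \left(12276 - 1735\right) + 3503 = 10541 + 3503 = 14044$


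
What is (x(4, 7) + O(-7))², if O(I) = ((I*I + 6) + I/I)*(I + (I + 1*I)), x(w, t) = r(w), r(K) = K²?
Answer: 1345600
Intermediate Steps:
x(w, t) = w²
O(I) = 3*I*(7 + I²) (O(I) = ((I² + 6) + 1)*(I + (I + I)) = ((6 + I²) + 1)*(I + 2*I) = (7 + I²)*(3*I) = 3*I*(7 + I²))
(x(4, 7) + O(-7))² = (4² + 3*(-7)*(7 + (-7)²))² = (16 + 3*(-7)*(7 + 49))² = (16 + 3*(-7)*56)² = (16 - 1176)² = (-1160)² = 1345600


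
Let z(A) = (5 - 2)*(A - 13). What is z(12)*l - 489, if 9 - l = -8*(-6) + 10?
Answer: -342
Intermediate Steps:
l = -49 (l = 9 - (-8*(-6) + 10) = 9 - (48 + 10) = 9 - 1*58 = 9 - 58 = -49)
z(A) = -39 + 3*A (z(A) = 3*(-13 + A) = -39 + 3*A)
z(12)*l - 489 = (-39 + 3*12)*(-49) - 489 = (-39 + 36)*(-49) - 489 = -3*(-49) - 489 = 147 - 489 = -342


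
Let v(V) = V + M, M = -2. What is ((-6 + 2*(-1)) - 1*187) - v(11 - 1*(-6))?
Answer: -210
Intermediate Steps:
v(V) = -2 + V (v(V) = V - 2 = -2 + V)
((-6 + 2*(-1)) - 1*187) - v(11 - 1*(-6)) = ((-6 + 2*(-1)) - 1*187) - (-2 + (11 - 1*(-6))) = ((-6 - 2) - 187) - (-2 + (11 + 6)) = (-8 - 187) - (-2 + 17) = -195 - 1*15 = -195 - 15 = -210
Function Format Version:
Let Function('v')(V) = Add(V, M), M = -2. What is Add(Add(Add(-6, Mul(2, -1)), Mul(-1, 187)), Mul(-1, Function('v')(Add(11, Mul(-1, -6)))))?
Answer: -210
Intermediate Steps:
Function('v')(V) = Add(-2, V) (Function('v')(V) = Add(V, -2) = Add(-2, V))
Add(Add(Add(-6, Mul(2, -1)), Mul(-1, 187)), Mul(-1, Function('v')(Add(11, Mul(-1, -6))))) = Add(Add(Add(-6, Mul(2, -1)), Mul(-1, 187)), Mul(-1, Add(-2, Add(11, Mul(-1, -6))))) = Add(Add(Add(-6, -2), -187), Mul(-1, Add(-2, Add(11, 6)))) = Add(Add(-8, -187), Mul(-1, Add(-2, 17))) = Add(-195, Mul(-1, 15)) = Add(-195, -15) = -210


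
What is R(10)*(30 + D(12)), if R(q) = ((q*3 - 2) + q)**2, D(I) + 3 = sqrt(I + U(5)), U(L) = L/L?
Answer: 38988 + 1444*sqrt(13) ≈ 44194.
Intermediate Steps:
U(L) = 1
D(I) = -3 + sqrt(1 + I) (D(I) = -3 + sqrt(I + 1) = -3 + sqrt(1 + I))
R(q) = (-2 + 4*q)**2 (R(q) = ((3*q - 2) + q)**2 = ((-2 + 3*q) + q)**2 = (-2 + 4*q)**2)
R(10)*(30 + D(12)) = (4*(-1 + 2*10)**2)*(30 + (-3 + sqrt(1 + 12))) = (4*(-1 + 20)**2)*(30 + (-3 + sqrt(13))) = (4*19**2)*(27 + sqrt(13)) = (4*361)*(27 + sqrt(13)) = 1444*(27 + sqrt(13)) = 38988 + 1444*sqrt(13)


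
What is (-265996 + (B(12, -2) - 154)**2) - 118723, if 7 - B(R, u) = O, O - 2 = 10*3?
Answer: -352678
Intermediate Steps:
O = 32 (O = 2 + 10*3 = 2 + 30 = 32)
B(R, u) = -25 (B(R, u) = 7 - 1*32 = 7 - 32 = -25)
(-265996 + (B(12, -2) - 154)**2) - 118723 = (-265996 + (-25 - 154)**2) - 118723 = (-265996 + (-179)**2) - 118723 = (-265996 + 32041) - 118723 = -233955 - 118723 = -352678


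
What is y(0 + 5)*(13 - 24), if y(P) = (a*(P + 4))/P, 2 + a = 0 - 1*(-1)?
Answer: 99/5 ≈ 19.800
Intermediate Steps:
a = -1 (a = -2 + (0 - 1*(-1)) = -2 + (0 + 1) = -2 + 1 = -1)
y(P) = (-4 - P)/P (y(P) = (-(P + 4))/P = (-(4 + P))/P = (-4 - P)/P)
y(0 + 5)*(13 - 24) = ((-4 - (0 + 5))/(0 + 5))*(13 - 24) = ((-4 - 1*5)/5)*(-11) = ((-4 - 5)/5)*(-11) = ((⅕)*(-9))*(-11) = -9/5*(-11) = 99/5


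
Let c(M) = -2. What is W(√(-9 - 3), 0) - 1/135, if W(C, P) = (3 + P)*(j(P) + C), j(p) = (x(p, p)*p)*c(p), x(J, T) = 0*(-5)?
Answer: -1/135 + 6*I*√3 ≈ -0.0074074 + 10.392*I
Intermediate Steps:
x(J, T) = 0
j(p) = 0 (j(p) = (0*p)*(-2) = 0*(-2) = 0)
W(C, P) = C*(3 + P) (W(C, P) = (3 + P)*(0 + C) = (3 + P)*C = C*(3 + P))
W(√(-9 - 3), 0) - 1/135 = √(-9 - 3)*(3 + 0) - 1/135 = √(-12)*3 - 1*1/135 = (2*I*√3)*3 - 1/135 = 6*I*√3 - 1/135 = -1/135 + 6*I*√3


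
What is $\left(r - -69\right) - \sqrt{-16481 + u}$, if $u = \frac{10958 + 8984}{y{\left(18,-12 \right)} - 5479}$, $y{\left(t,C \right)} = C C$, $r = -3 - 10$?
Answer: $56 - \frac{i \sqrt{469192320795}}{5335} \approx 56.0 - 128.39 i$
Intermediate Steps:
$r = -13$
$y{\left(t,C \right)} = C^{2}$
$u = - \frac{19942}{5335}$ ($u = \frac{10958 + 8984}{\left(-12\right)^{2} - 5479} = \frac{19942}{144 - 5479} = \frac{19942}{-5335} = 19942 \left(- \frac{1}{5335}\right) = - \frac{19942}{5335} \approx -3.738$)
$\left(r - -69\right) - \sqrt{-16481 + u} = \left(-13 - -69\right) - \sqrt{-16481 - \frac{19942}{5335}} = \left(-13 + 69\right) - \sqrt{- \frac{87946077}{5335}} = 56 - \frac{i \sqrt{469192320795}}{5335}$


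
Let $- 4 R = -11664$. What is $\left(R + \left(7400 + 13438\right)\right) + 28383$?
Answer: $52137$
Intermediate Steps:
$R = 2916$ ($R = \left(- \frac{1}{4}\right) \left(-11664\right) = 2916$)
$\left(R + \left(7400 + 13438\right)\right) + 28383 = \left(2916 + \left(7400 + 13438\right)\right) + 28383 = \left(2916 + 20838\right) + 28383 = 23754 + 28383 = 52137$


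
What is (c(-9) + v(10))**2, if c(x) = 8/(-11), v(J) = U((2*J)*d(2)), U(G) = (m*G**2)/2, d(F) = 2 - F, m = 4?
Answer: 64/121 ≈ 0.52893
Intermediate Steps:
U(G) = 2*G**2 (U(G) = (4*G**2)/2 = (4*G**2)*(1/2) = 2*G**2)
v(J) = 0 (v(J) = 2*((2*J)*(2 - 1*2))**2 = 2*((2*J)*(2 - 2))**2 = 2*((2*J)*0)**2 = 2*0**2 = 2*0 = 0)
c(x) = -8/11 (c(x) = 8*(-1/11) = -8/11)
(c(-9) + v(10))**2 = (-8/11 + 0)**2 = (-8/11)**2 = 64/121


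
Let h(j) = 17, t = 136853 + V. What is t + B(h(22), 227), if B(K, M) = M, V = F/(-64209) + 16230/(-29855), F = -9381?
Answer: 17518404863219/127797313 ≈ 1.3708e+5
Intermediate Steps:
V = -50802821/127797313 (V = -9381/(-64209) + 16230/(-29855) = -9381*(-1/64209) + 16230*(-1/29855) = 3127/21403 - 3246/5971 = -50802821/127797313 ≈ -0.39753)
t = 17489394873168/127797313 (t = 136853 - 50802821/127797313 = 17489394873168/127797313 ≈ 1.3685e+5)
t + B(h(22), 227) = 17489394873168/127797313 + 227 = 17518404863219/127797313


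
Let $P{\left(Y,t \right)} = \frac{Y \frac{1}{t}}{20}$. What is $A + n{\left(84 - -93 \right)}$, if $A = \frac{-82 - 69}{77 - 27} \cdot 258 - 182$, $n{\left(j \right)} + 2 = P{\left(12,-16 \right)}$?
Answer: $- \frac{385279}{400} \approx -963.2$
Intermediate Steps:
$P{\left(Y,t \right)} = \frac{Y}{20 t}$ ($P{\left(Y,t \right)} = \frac{Y}{t} \frac{1}{20} = \frac{Y}{20 t}$)
$n{\left(j \right)} = - \frac{163}{80}$ ($n{\left(j \right)} = -2 + \frac{1}{20} \cdot 12 \frac{1}{-16} = -2 + \frac{1}{20} \cdot 12 \left(- \frac{1}{16}\right) = -2 - \frac{3}{80} = - \frac{163}{80}$)
$A = - \frac{24029}{25}$ ($A = - \frac{151}{50} \cdot 258 - 182 = \left(-151\right) \frac{1}{50} \cdot 258 - 182 = \left(- \frac{151}{50}\right) 258 - 182 = - \frac{19479}{25} - 182 = - \frac{24029}{25} \approx -961.16$)
$A + n{\left(84 - -93 \right)} = - \frac{24029}{25} - \frac{163}{80} = - \frac{385279}{400}$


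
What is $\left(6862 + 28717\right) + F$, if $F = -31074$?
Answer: $4505$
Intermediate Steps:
$\left(6862 + 28717\right) + F = \left(6862 + 28717\right) - 31074 = 35579 - 31074 = 4505$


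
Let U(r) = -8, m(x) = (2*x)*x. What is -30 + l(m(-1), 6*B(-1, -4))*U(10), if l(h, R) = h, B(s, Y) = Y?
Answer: -46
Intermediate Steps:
m(x) = 2*x**2
-30 + l(m(-1), 6*B(-1, -4))*U(10) = -30 + (2*(-1)**2)*(-8) = -30 + (2*1)*(-8) = -30 + 2*(-8) = -30 - 16 = -46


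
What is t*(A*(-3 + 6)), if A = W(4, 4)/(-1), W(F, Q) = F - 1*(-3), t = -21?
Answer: 441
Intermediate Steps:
W(F, Q) = 3 + F (W(F, Q) = F + 3 = 3 + F)
A = -7 (A = (3 + 4)/(-1) = 7*(-1) = -7)
t*(A*(-3 + 6)) = -(-147)*(-3 + 6) = -(-147)*3 = -21*(-21) = 441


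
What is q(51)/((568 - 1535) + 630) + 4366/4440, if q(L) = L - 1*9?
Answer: 17363/20220 ≈ 0.85870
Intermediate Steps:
q(L) = -9 + L (q(L) = L - 9 = -9 + L)
q(51)/((568 - 1535) + 630) + 4366/4440 = (-9 + 51)/((568 - 1535) + 630) + 4366/4440 = 42/(-967 + 630) + 4366*(1/4440) = 42/(-337) + 59/60 = 42*(-1/337) + 59/60 = -42/337 + 59/60 = 17363/20220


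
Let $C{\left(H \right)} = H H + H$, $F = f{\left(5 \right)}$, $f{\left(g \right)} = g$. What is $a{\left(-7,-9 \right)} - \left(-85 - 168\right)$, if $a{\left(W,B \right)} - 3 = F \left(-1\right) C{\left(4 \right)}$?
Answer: $156$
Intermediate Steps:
$F = 5$
$C{\left(H \right)} = H + H^{2}$ ($C{\left(H \right)} = H^{2} + H = H + H^{2}$)
$a{\left(W,B \right)} = -97$ ($a{\left(W,B \right)} = 3 + 5 \left(-1\right) 4 \left(1 + 4\right) = 3 - 5 \cdot 4 \cdot 5 = 3 - 100 = -97$)
$a{\left(-7,-9 \right)} - \left(-85 - 168\right) = -97 - \left(-85 - 168\right) = -97 - -253 = -97 + 253 = 156$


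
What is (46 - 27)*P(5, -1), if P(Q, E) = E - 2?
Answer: -57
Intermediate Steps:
P(Q, E) = -2 + E
(46 - 27)*P(5, -1) = (46 - 27)*(-2 - 1) = 19*(-3) = -57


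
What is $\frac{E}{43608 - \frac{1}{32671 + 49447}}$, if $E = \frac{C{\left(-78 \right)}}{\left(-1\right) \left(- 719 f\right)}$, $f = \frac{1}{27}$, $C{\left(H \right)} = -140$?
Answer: $- \frac{310406040}{2574740253217} \approx -0.00012056$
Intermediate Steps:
$f = \frac{1}{27} \approx 0.037037$
$E = - \frac{3780}{719}$ ($E = - \frac{140}{\left(-1\right) \left(\left(-719\right) \frac{1}{27}\right)} = - \frac{140}{\left(-1\right) \left(- \frac{719}{27}\right)} = - \frac{140}{\frac{719}{27}} = \left(-140\right) \frac{27}{719} = - \frac{3780}{719} \approx -5.2573$)
$\frac{E}{43608 - \frac{1}{32671 + 49447}} = - \frac{3780}{719 \left(43608 - \frac{1}{32671 + 49447}\right)} = - \frac{3780}{719 \left(43608 - \frac{1}{82118}\right)} = - \frac{3780}{719 \cdot \frac{3581001743}{82118}} = \left(- \frac{3780}{719}\right) \frac{82118}{3581001743} = - \frac{310406040}{2574740253217}$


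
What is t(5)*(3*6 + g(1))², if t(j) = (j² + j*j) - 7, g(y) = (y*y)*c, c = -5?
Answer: 7267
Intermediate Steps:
g(y) = -5*y² (g(y) = (y*y)*(-5) = y²*(-5) = -5*y²)
t(j) = -7 + 2*j² (t(j) = (j² + j²) - 7 = 2*j² - 7 = -7 + 2*j²)
t(5)*(3*6 + g(1))² = (-7 + 2*5²)*(3*6 - 5*1²)² = (-7 + 2*25)*(18 - 5*1)² = (-7 + 50)*(18 - 5)² = 43*13² = 43*169 = 7267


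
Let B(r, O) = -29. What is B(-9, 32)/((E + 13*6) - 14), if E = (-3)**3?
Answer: -29/37 ≈ -0.78378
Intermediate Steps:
E = -27
B(-9, 32)/((E + 13*6) - 14) = -29/((-27 + 13*6) - 14) = -29/((-27 + 78) - 14) = -29/(51 - 14) = -29/37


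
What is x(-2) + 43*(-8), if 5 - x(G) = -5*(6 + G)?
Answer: -319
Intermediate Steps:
x(G) = 35 + 5*G (x(G) = 5 - (-5)*(6 + G) = 5 - (-30 - 5*G) = 5 + (30 + 5*G) = 35 + 5*G)
x(-2) + 43*(-8) = (35 + 5*(-2)) + 43*(-8) = (35 - 10) - 344 = 25 - 344 = -319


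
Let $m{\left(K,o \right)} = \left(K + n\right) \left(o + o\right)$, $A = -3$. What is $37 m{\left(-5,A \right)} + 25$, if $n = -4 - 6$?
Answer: $3355$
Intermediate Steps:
$n = -10$ ($n = -4 - 6 = -10$)
$m{\left(K,o \right)} = 2 o \left(-10 + K\right)$ ($m{\left(K,o \right)} = \left(K - 10\right) \left(o + o\right) = \left(-10 + K\right) 2 o = 2 o \left(-10 + K\right)$)
$37 m{\left(-5,A \right)} + 25 = 37 \cdot 2 \left(-3\right) \left(-10 - 5\right) + 25 = 37 \cdot 2 \left(-3\right) \left(-15\right) + 25 = 37 \cdot 90 + 25 = 3330 + 25 = 3355$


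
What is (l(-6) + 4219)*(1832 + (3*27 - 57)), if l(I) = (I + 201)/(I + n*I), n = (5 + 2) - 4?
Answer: 7815384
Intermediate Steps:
n = 3 (n = 7 - 4 = 3)
l(I) = (201 + I)/(4*I) (l(I) = (I + 201)/(I + 3*I) = (201 + I)/((4*I)) = (201 + I)*(1/(4*I)) = (201 + I)/(4*I))
(l(-6) + 4219)*(1832 + (3*27 - 57)) = ((¼)*(201 - 6)/(-6) + 4219)*(1832 + (3*27 - 57)) = ((¼)*(-⅙)*195 + 4219)*(1832 + (81 - 57)) = (-65/8 + 4219)*(1832 + 24) = (33687/8)*1856 = 7815384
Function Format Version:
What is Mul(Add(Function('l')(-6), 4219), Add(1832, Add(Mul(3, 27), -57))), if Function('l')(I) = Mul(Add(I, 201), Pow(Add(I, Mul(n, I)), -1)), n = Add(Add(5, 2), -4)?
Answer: 7815384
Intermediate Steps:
n = 3 (n = Add(7, -4) = 3)
Function('l')(I) = Mul(Rational(1, 4), Pow(I, -1), Add(201, I)) (Function('l')(I) = Mul(Add(I, 201), Pow(Add(I, Mul(3, I)), -1)) = Mul(Add(201, I), Pow(Mul(4, I), -1)) = Mul(Add(201, I), Mul(Rational(1, 4), Pow(I, -1))) = Mul(Rational(1, 4), Pow(I, -1), Add(201, I)))
Mul(Add(Function('l')(-6), 4219), Add(1832, Add(Mul(3, 27), -57))) = Mul(Add(Mul(Rational(1, 4), Pow(-6, -1), Add(201, -6)), 4219), Add(1832, Add(Mul(3, 27), -57))) = Mul(Add(Mul(Rational(1, 4), Rational(-1, 6), 195), 4219), Add(1832, Add(81, -57))) = Mul(Add(Rational(-65, 8), 4219), Add(1832, 24)) = Mul(Rational(33687, 8), 1856) = 7815384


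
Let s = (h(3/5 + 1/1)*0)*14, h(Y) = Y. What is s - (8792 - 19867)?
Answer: 11075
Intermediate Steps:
s = 0 (s = ((3/5 + 1/1)*0)*14 = ((3*(⅕) + 1*1)*0)*14 = ((⅗ + 1)*0)*14 = ((8/5)*0)*14 = 0*14 = 0)
s - (8792 - 19867) = 0 - (8792 - 19867) = 0 - 1*(-11075) = 0 + 11075 = 11075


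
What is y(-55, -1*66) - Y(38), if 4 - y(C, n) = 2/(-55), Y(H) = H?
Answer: -1868/55 ≈ -33.964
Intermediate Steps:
y(C, n) = 222/55 (y(C, n) = 4 - 2/(-55) = 4 - 2*(-1)/55 = 4 - 1*(-2/55) = 4 + 2/55 = 222/55)
y(-55, -1*66) - Y(38) = 222/55 - 1*38 = 222/55 - 38 = -1868/55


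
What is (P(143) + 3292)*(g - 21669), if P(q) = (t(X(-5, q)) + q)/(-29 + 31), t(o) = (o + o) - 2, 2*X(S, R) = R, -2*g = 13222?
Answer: -97113520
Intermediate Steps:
g = -6611 (g = -½*13222 = -6611)
X(S, R) = R/2
t(o) = -2 + 2*o (t(o) = 2*o - 2 = -2 + 2*o)
P(q) = -1 + q (P(q) = ((-2 + 2*(q/2)) + q)/(-29 + 31) = ((-2 + q) + q)/2 = (-2 + 2*q)*(½) = -1 + q)
(P(143) + 3292)*(g - 21669) = ((-1 + 143) + 3292)*(-6611 - 21669) = (142 + 3292)*(-28280) = 3434*(-28280) = -97113520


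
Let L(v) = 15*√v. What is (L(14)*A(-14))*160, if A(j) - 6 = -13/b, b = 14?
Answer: 85200*√14/7 ≈ 45541.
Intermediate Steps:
A(j) = 71/14 (A(j) = 6 - 13/14 = 71/14)
(L(14)*A(-14))*160 = ((15*√14)*(71/14))*160 = (1065*√14/14)*160 = 85200*√14/7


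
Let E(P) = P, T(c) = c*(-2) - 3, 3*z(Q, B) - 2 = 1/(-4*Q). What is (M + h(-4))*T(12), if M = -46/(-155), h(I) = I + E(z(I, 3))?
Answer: 201933/2480 ≈ 81.425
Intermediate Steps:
z(Q, B) = 2/3 - 1/(12*Q) (z(Q, B) = 2/3 + 1/(3*((-4*Q))) = 2/3 + (-1/(4*Q))/3 = 2/3 - 1/(12*Q))
T(c) = -3 - 2*c (T(c) = -2*c - 3 = -3 - 2*c)
h(I) = I + (-1 + 8*I)/(12*I)
M = 46/155 (M = -46*(-1/155) = 46/155 ≈ 0.29677)
(M + h(-4))*T(12) = (46/155 + (2/3 - 4 - 1/12/(-4)))*(-3 - 2*12) = (46/155 + (2/3 - 4 - 1/12*(-1/4)))*(-3 - 24) = (46/155 + (2/3 - 4 + 1/48))*(-27) = (46/155 - 53/16)*(-27) = -7479/2480*(-27) = 201933/2480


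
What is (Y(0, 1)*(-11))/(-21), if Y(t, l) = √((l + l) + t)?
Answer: 11*√2/21 ≈ 0.74078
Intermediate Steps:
Y(t, l) = √(t + 2*l) (Y(t, l) = √(2*l + t) = √(t + 2*l))
(Y(0, 1)*(-11))/(-21) = (√(0 + 2*1)*(-11))/(-21) = (√(0 + 2)*(-11))*(-1/21) = (√2*(-11))*(-1/21) = -11*√2*(-1/21) = 11*√2/21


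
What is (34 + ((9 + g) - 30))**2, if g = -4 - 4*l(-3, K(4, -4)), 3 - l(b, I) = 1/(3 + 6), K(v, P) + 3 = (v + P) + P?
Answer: 529/81 ≈ 6.5309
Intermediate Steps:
K(v, P) = -3 + v + 2*P (K(v, P) = -3 + ((v + P) + P) = -3 + ((P + v) + P) = -3 + (v + 2*P) = -3 + v + 2*P)
l(b, I) = 26/9 (l(b, I) = 3 - 1/(3 + 6) = 3 - 1/9 = 26/9)
g = -140/9 (g = -4 - 4*26/9 = -4 - 104/9 = -140/9 ≈ -15.556)
(34 + ((9 + g) - 30))**2 = (34 + ((9 - 140/9) - 30))**2 = (34 + (-59/9 - 30))**2 = (34 - 329/9)**2 = (-23/9)**2 = 529/81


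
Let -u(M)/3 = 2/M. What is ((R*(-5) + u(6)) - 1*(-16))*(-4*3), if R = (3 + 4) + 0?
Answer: 240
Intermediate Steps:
R = 7 (R = 7 + 0 = 7)
u(M) = -6/M
((R*(-5) + u(6)) - 1*(-16))*(-4*3) = ((7*(-5) - 6/6) - 1*(-16))*(-4*3) = ((-35 - 6*⅙) + 16)*(-12) = ((-35 - 1) + 16)*(-12) = (-36 + 16)*(-12) = -20*(-12) = 240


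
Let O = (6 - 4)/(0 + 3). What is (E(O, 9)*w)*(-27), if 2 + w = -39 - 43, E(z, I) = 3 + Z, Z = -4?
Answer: -2268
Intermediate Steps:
O = 2/3 ≈ 0.66667
E(z, I) = -1 (E(z, I) = 3 - 4 = -1)
w = -84 (w = -2 + (-39 - 43) = -2 - 82 = -84)
(E(O, 9)*w)*(-27) = -1*(-84)*(-27) = 84*(-27) = -2268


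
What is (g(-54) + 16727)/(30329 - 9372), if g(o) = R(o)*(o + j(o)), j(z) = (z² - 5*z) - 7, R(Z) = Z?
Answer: -152023/20957 ≈ -7.2540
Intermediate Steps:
j(z) = -7 + z² - 5*z
g(o) = o*(-7 + o² - 4*o) (g(o) = o*(o + (-7 + o² - 5*o)) = o*(-7 + o² - 4*o))
(g(-54) + 16727)/(30329 - 9372) = (-54*(-7 + (-54)² - 4*(-54)) + 16727)/(30329 - 9372) = (-54*(-7 + 2916 + 216) + 16727)/20957 = (-54*3125 + 16727)*(1/20957) = (-168750 + 16727)*(1/20957) = -152023*1/20957 = -152023/20957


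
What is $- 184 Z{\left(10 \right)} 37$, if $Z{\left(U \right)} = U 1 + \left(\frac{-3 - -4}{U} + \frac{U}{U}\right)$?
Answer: $- \frac{377844}{5} \approx -75569.0$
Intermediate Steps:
$Z{\left(U \right)} = 1 + U + \frac{1}{U}$ ($Z{\left(U \right)} = U + \left(\frac{-3 + 4}{U} + 1\right) = U + \left(1 \frac{1}{U} + 1\right) = U + \left(\frac{1}{U} + 1\right) = U + \left(1 + \frac{1}{U}\right) = 1 + U + \frac{1}{U}$)
$- 184 Z{\left(10 \right)} 37 = - 184 \left(1 + 10 + \frac{1}{10}\right) 37 = \left(-184\right) \frac{111}{10} \cdot 37 = \left(- \frac{10212}{5}\right) 37 = - \frac{377844}{5}$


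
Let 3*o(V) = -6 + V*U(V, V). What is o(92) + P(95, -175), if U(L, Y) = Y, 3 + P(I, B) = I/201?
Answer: 188726/67 ≈ 2816.8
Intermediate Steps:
P(I, B) = -3 + I/201
o(V) = -2 + V²/3 (o(V) = (-6 + V*V)/3 = (-6 + V²)/3 = -2 + V²/3)
o(92) + P(95, -175) = (-2 + (⅓)*92²) + (-3 + (1/201)*95) = (-2 + (⅓)*8464) + (-3 + 95/201) = (-2 + 8464/3) - 508/201 = 8458/3 - 508/201 = 188726/67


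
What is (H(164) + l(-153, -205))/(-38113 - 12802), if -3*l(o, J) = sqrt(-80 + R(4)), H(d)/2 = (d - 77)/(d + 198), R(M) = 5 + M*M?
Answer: -87/9215615 + I*sqrt(59)/152745 ≈ -9.4405e-6 + 5.0287e-5*I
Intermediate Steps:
R(M) = 5 + M**2
H(d) = 2*(-77 + d)/(198 + d) (H(d) = 2*((d - 77)/(d + 198)) = 2*((-77 + d)/(198 + d)) = 2*(-77 + d)/(198 + d))
l(o, J) = -I*sqrt(59)/3 (l(o, J) = -sqrt(-80 + (5 + 4**2))/3 = -sqrt(-80 + (5 + 16))/3 = -sqrt(-80 + 21)/3 = -I*sqrt(59)/3)
(H(164) + l(-153, -205))/(-38113 - 12802) = (2*(-77 + 164)/(198 + 164) - I*sqrt(59)/3)/(-38113 - 12802) = (2*87/362 - I*sqrt(59)/3)/(-50915) = (2*(1/362)*87 - I*sqrt(59)/3)*(-1/50915) = (87/181 - I*sqrt(59)/3)*(-1/50915) = -87/9215615 + I*sqrt(59)/152745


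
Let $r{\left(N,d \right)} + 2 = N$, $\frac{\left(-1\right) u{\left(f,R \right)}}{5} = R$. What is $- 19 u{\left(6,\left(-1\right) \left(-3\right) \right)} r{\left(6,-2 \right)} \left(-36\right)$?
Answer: $-41040$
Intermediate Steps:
$u{\left(f,R \right)} = - 5 R$
$r{\left(N,d \right)} = -2 + N$
$- 19 u{\left(6,\left(-1\right) \left(-3\right) \right)} r{\left(6,-2 \right)} \left(-36\right) = - 19 - 5 \left(\left(-1\right) \left(-3\right)\right) \left(-2 + 6\right) \left(-36\right) = - 19 \left(-5\right) 3 \cdot 4 \left(-36\right) = - 19 \left(\left(-15\right) 4\right) \left(-36\right) = \left(-19\right) \left(-60\right) \left(-36\right) = 1140 \left(-36\right) = -41040$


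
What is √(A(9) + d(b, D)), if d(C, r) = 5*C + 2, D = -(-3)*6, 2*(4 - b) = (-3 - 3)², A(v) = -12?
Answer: 4*I*√5 ≈ 8.9443*I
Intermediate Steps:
b = -14 (b = 4 - (-3 - 3)²/2 = 4 - ½*(-6)² = 4 - ½*36 = 4 - 18 = -14)
D = 18 (D = -1*(-18) = 18)
d(C, r) = 2 + 5*C
√(A(9) + d(b, D)) = √(-12 + (2 + 5*(-14))) = √(-12 + (2 - 70)) = √(-12 - 68) = √(-80) = 4*I*√5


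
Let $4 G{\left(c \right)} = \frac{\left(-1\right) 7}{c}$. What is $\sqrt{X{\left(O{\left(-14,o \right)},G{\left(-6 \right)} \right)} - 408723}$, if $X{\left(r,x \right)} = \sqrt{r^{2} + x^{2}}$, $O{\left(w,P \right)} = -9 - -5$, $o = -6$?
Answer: $\frac{\sqrt{-58856112 + 6 \sqrt{9265}}}{12} \approx 639.31 i$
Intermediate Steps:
$O{\left(w,P \right)} = -4$ ($O{\left(w,P \right)} = -9 + 5 = -4$)
$G{\left(c \right)} = - \frac{7}{4 c}$ ($G{\left(c \right)} = \frac{\left(-1\right) 7 \frac{1}{c}}{4} = \frac{\left(-7\right) \frac{1}{c}}{4} = - \frac{7}{4 c}$)
$\sqrt{X{\left(O{\left(-14,o \right)},G{\left(-6 \right)} \right)} - 408723} = \sqrt{\sqrt{\left(-4\right)^{2} + \left(- \frac{7}{4 \left(-6\right)}\right)^{2}} - 408723} = \sqrt{\sqrt{16 + \left(\left(- \frac{7}{4}\right) \left(- \frac{1}{6}\right)\right)^{2}} - 408723} = \sqrt{\sqrt{16 + \left(\frac{7}{24}\right)^{2}} - 408723} = \sqrt{\sqrt{16 + \frac{49}{576}} - 408723} = \sqrt{\sqrt{\frac{9265}{576}} - 408723} = \sqrt{\frac{\sqrt{9265}}{24} - 408723} = \sqrt{-408723 + \frac{\sqrt{9265}}{24}}$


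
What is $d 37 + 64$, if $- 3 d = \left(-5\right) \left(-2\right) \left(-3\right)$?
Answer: $434$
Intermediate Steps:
$d = 10$ ($d = - \frac{\left(-5\right) \left(-2\right) \left(-3\right)}{3} = - \frac{10 \left(-3\right)}{3} = \left(- \frac{1}{3}\right) \left(-30\right) = 10$)
$d 37 + 64 = 10 \cdot 37 + 64 = 370 + 64 = 434$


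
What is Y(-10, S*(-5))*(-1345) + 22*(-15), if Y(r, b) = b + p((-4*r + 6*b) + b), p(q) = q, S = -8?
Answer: -484530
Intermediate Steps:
Y(r, b) = -4*r + 8*b (Y(r, b) = b + ((-4*r + 6*b) + b) = b + (-4*r + 7*b) = -4*r + 8*b)
Y(-10, S*(-5))*(-1345) + 22*(-15) = (-4*(-10) + 8*(-8*(-5)))*(-1345) + 22*(-15) = (40 + 8*40)*(-1345) - 330 = (40 + 320)*(-1345) - 330 = 360*(-1345) - 330 = -484200 - 330 = -484530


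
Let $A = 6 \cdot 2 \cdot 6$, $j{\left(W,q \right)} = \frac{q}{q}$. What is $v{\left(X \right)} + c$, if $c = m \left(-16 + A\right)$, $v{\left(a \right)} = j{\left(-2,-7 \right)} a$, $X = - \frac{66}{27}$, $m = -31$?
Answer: $- \frac{15646}{9} \approx -1738.4$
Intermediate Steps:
$j{\left(W,q \right)} = 1$
$X = - \frac{22}{9}$ ($X = \left(-66\right) \frac{1}{27} = - \frac{22}{9} \approx -2.4444$)
$A = 72$ ($A = 12 \cdot 6 = 72$)
$v{\left(a \right)} = a$ ($v{\left(a \right)} = 1 a = a$)
$c = -1736$ ($c = - 31 \left(-16 + 72\right) = \left(-31\right) 56 = -1736$)
$v{\left(X \right)} + c = - \frac{22}{9} - 1736 = - \frac{15646}{9}$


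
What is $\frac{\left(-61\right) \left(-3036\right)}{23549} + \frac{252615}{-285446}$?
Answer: $\frac{46914626781}{6721967854} \approx 6.9793$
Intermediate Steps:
$\frac{\left(-61\right) \left(-3036\right)}{23549} + \frac{252615}{-285446} = 185196 \cdot \frac{1}{23549} + 252615 \left(- \frac{1}{285446}\right) = \frac{185196}{23549} - \frac{252615}{285446} = \frac{46914626781}{6721967854}$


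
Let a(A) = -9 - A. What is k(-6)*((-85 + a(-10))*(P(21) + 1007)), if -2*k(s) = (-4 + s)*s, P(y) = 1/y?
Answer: 2537760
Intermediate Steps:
k(s) = -s*(-4 + s)/2 (k(s) = -(-4 + s)*s/2 = -s*(-4 + s)/2)
k(-6)*((-85 + a(-10))*(P(21) + 1007)) = ((½)*(-6)*(4 - 1*(-6)))*((-85 + (-9 - 1*(-10)))*(1/21 + 1007)) = ((½)*(-6)*(4 + 6))*((-85 + (-9 + 10))*(1/21 + 1007)) = ((½)*(-6)*10)*((-85 + 1)*(21148/21)) = -(-2520)*21148/21 = -30*(-84592) = 2537760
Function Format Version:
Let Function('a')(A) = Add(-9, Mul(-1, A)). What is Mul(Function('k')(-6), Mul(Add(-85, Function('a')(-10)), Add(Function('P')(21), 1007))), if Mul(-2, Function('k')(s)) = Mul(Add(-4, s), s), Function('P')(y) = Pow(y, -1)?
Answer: 2537760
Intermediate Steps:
Function('k')(s) = Mul(Rational(-1, 2), s, Add(-4, s)) (Function('k')(s) = Mul(Rational(-1, 2), Mul(Add(-4, s), s)) = Mul(Rational(-1, 2), Mul(s, Add(-4, s))) = Mul(Rational(-1, 2), s, Add(-4, s)))
Mul(Function('k')(-6), Mul(Add(-85, Function('a')(-10)), Add(Function('P')(21), 1007))) = Mul(Mul(Rational(1, 2), -6, Add(4, Mul(-1, -6))), Mul(Add(-85, Add(-9, Mul(-1, -10))), Add(Pow(21, -1), 1007))) = Mul(Mul(Rational(1, 2), -6, Add(4, 6)), Mul(Add(-85, Add(-9, 10)), Add(Rational(1, 21), 1007))) = Mul(Mul(Rational(1, 2), -6, 10), Mul(Add(-85, 1), Rational(21148, 21))) = Mul(-30, Mul(-84, Rational(21148, 21))) = Mul(-30, -84592) = 2537760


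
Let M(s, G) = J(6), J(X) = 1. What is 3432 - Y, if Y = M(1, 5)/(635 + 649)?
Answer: 4406687/1284 ≈ 3432.0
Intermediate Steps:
M(s, G) = 1
Y = 1/1284 (Y = 1/(635 + 649) = 1/1284 ≈ 0.00077882)
3432 - Y = 3432 - 1*1/1284 = 3432 - 1/1284 = 4406687/1284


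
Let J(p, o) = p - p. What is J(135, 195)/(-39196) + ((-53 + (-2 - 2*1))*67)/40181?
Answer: -3819/40181 ≈ -0.095045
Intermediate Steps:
J(p, o) = 0
J(135, 195)/(-39196) + ((-53 + (-2 - 2*1))*67)/40181 = 0/(-39196) + ((-53 + (-2 - 2*1))*67)/40181 = 0*(-1/39196) + ((-53 + (-2 - 2))*67)*(1/40181) = 0 + ((-53 - 4)*67)*(1/40181) = 0 - 57*67*(1/40181) = 0 - 3819*1/40181 = 0 - 3819/40181 = -3819/40181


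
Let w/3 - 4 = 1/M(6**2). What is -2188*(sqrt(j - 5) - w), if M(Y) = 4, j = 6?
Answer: 25709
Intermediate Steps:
w = 51/4 (w = 12 + 3/4 = 51/4 ≈ 12.750)
-2188*(sqrt(j - 5) - w) = -2188*(sqrt(6 - 5) - 1*51/4) = -2188*(sqrt(1) - 51/4) = -2188*(1 - 51/4) = -2188*(-47/4) = 25709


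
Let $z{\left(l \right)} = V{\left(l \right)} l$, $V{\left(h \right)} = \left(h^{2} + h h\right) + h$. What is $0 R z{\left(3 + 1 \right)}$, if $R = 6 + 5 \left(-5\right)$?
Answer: $0$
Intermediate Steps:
$V{\left(h \right)} = h + 2 h^{2}$ ($V{\left(h \right)} = \left(h^{2} + h^{2}\right) + h = 2 h^{2} + h = h + 2 h^{2}$)
$R = -19$ ($R = 6 - 25 = -19$)
$z{\left(l \right)} = l^{2} \left(1 + 2 l\right)$ ($z{\left(l \right)} = l \left(1 + 2 l\right) l = l^{2} \left(1 + 2 l\right)$)
$0 R z{\left(3 + 1 \right)} = 0 \left(-19\right) \left(3 + 1\right)^{2} \left(1 + 2 \left(3 + 1\right)\right) = 0 \cdot 4^{2} \left(1 + 2 \cdot 4\right) = 0 \cdot 16 \left(1 + 8\right) = 0 \cdot 16 \cdot 9 = 0 \cdot 144 = 0$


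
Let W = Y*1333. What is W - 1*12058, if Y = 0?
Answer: -12058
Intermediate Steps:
W = 0 (W = 0*1333 = 0)
W - 1*12058 = 0 - 1*12058 = 0 - 12058 = -12058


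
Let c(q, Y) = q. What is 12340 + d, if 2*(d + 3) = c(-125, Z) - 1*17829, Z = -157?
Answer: 3360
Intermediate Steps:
d = -8980 (d = -3 + (-125 - 1*17829)/2 = -3 + (-125 - 17829)/2 = -3 + (½)*(-17954) = -3 - 8977 = -8980)
12340 + d = 12340 - 8980 = 3360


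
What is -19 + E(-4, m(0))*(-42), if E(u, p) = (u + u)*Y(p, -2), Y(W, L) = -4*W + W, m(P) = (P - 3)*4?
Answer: 12077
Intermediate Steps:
m(P) = -12 + 4*P (m(P) = (-3 + P)*4 = -12 + 4*P)
Y(W, L) = -3*W
E(u, p) = -6*p*u (E(u, p) = (u + u)*(-3*p) = (2*u)*(-3*p) = -6*p*u)
-19 + E(-4, m(0))*(-42) = -19 - 6*(-12 + 4*0)*(-4)*(-42) = -19 - 6*(-12 + 0)*(-4)*(-42) = -19 - 6*(-12)*(-4)*(-42) = -19 - 288*(-42) = -19 + 12096 = 12077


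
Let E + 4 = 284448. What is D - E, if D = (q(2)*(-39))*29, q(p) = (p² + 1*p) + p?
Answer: -293492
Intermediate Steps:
E = 284444 (E = -4 + 284448 = 284444)
q(p) = p² + 2*p (q(p) = (p² + p) + p = (p + p²) + p = p² + 2*p)
D = -9048 (D = ((2*(2 + 2))*(-39))*29 = ((2*4)*(-39))*29 = (8*(-39))*29 = -312*29 = -9048)
D - E = -9048 - 1*284444 = -9048 - 284444 = -293492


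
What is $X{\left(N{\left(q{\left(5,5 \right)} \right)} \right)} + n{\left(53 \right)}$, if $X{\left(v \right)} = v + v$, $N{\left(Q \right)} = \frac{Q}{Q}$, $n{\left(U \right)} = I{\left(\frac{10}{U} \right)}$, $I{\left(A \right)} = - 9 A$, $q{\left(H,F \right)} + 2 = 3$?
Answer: $\frac{16}{53} \approx 0.30189$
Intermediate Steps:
$q{\left(H,F \right)} = 1$ ($q{\left(H,F \right)} = -2 + 3 = 1$)
$n{\left(U \right)} = - \frac{90}{U}$ ($n{\left(U \right)} = - 9 \frac{10}{U} = - \frac{90}{U}$)
$N{\left(Q \right)} = 1$
$X{\left(v \right)} = 2 v$
$X{\left(N{\left(q{\left(5,5 \right)} \right)} \right)} + n{\left(53 \right)} = 2 \cdot 1 - \frac{90}{53} = 2 - \frac{90}{53} = \frac{16}{53}$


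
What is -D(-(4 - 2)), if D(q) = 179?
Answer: -179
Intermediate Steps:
-D(-(4 - 2)) = -1*179 = -179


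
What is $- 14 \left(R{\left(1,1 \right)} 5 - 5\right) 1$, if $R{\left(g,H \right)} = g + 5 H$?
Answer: $-350$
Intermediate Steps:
$- 14 \left(R{\left(1,1 \right)} 5 - 5\right) 1 = - 14 \left(\left(1 + 5 \cdot 1\right) 5 - 5\right) 1 = - 14 \left(\left(1 + 5\right) 5 - 5\right) 1 = - 14 \left(6 \cdot 5 - 5\right) 1 = - 14 \left(30 - 5\right) 1 = \left(-14\right) 25 \cdot 1 = \left(-350\right) 1 = -350$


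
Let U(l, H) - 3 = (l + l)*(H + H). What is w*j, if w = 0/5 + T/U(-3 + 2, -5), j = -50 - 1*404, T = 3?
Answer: -1362/23 ≈ -59.217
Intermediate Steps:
j = -454 (j = -50 - 404 = -454)
U(l, H) = 3 + 4*H*l (U(l, H) = 3 + (l + l)*(H + H) = 3 + (2*l)*(2*H) = 3 + 4*H*l)
w = 3/23 (w = 0/5 + 3/(3 + 4*(-5)*(-3 + 2)) = 0*(⅕) + 3/(3 + 4*(-5)*(-1)) = 0 + 3/(3 + 20) = 0 + 3/23 = 3/23 ≈ 0.13043)
w*j = (3/23)*(-454) = -1362/23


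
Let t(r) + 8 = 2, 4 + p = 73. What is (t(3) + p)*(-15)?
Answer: -945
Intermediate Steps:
p = 69 (p = -4 + 73 = 69)
t(r) = -6 (t(r) = -8 + 2 = -6)
(t(3) + p)*(-15) = (-6 + 69)*(-15) = 63*(-15) = -945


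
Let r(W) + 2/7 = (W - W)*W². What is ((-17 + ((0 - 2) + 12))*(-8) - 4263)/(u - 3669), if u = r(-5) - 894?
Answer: 29449/31943 ≈ 0.92192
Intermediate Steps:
r(W) = -2/7 (r(W) = -2/7 + (W - W)*W² = -2/7 + 0*W² = -2/7 + 0 = -2/7)
u = -6260/7 (u = -2/7 - 894 = -6260/7 ≈ -894.29)
((-17 + ((0 - 2) + 12))*(-8) - 4263)/(u - 3669) = ((-17 + ((0 - 2) + 12))*(-8) - 4263)/(-6260/7 - 3669) = ((-17 + (-2 + 12))*(-8) - 4263)/(-31943/7) = ((-17 + 10)*(-8) - 4263)*(-7/31943) = (-7*(-8) - 4263)*(-7/31943) = (56 - 4263)*(-7/31943) = -4207*(-7/31943) = 29449/31943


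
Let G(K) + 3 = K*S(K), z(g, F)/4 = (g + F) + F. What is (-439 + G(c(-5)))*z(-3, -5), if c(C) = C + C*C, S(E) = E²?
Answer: -393016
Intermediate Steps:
z(g, F) = 4*g + 8*F (z(g, F) = 4*((g + F) + F) = 4*((F + g) + F) = 4*(g + 2*F) = 4*g + 8*F)
c(C) = C + C²
G(K) = -3 + K³ (G(K) = -3 + K*K² = -3 + K³)
(-439 + G(c(-5)))*z(-3, -5) = (-439 + (-3 + (-5*(1 - 5))³))*(4*(-3) + 8*(-5)) = (-439 + (-3 + (-5*(-4))³))*(-12 - 40) = (-439 + (-3 + 20³))*(-52) = (-439 + (-3 + 8000))*(-52) = (-439 + 7997)*(-52) = 7558*(-52) = -393016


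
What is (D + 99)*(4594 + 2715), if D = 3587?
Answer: 26940974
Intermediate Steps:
(D + 99)*(4594 + 2715) = (3587 + 99)*(4594 + 2715) = 3686*7309 = 26940974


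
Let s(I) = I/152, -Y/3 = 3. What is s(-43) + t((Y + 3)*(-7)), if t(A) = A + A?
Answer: 12725/152 ≈ 83.717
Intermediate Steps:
Y = -9 (Y = -3*3 = -9)
s(I) = I/152 (s(I) = I*(1/152) = I/152)
t(A) = 2*A
s(-43) + t((Y + 3)*(-7)) = (1/152)*(-43) + 2*((-9 + 3)*(-7)) = -43/152 + 2*(-6*(-7)) = -43/152 + 2*42 = -43/152 + 84 = 12725/152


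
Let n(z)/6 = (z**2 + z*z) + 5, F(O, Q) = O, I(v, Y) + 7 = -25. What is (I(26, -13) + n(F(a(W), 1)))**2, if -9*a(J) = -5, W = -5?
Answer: 2116/729 ≈ 2.9026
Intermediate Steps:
I(v, Y) = -32 (I(v, Y) = -7 - 25 = -32)
a(J) = 5/9 (a(J) = -1/9*(-5) = 5/9)
n(z) = 30 + 12*z**2 (n(z) = 6*((z**2 + z*z) + 5) = 6*((z**2 + z**2) + 5) = 6*(2*z**2 + 5) = 6*(5 + 2*z**2) = 30 + 12*z**2)
(I(26, -13) + n(F(a(W), 1)))**2 = (-32 + (30 + 12*(5/9)**2))**2 = (-32 + (30 + 12*(25/81)))**2 = (-32 + (30 + 100/27))**2 = (-32 + 910/27)**2 = (46/27)**2 = 2116/729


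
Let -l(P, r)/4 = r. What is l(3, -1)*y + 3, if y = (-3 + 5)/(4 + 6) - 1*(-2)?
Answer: 59/5 ≈ 11.800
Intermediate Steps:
l(P, r) = -4*r
y = 11/5 (y = 2/10 + 2 = 2*(1/10) + 2 = 1/5 + 2 = 11/5 ≈ 2.2000)
l(3, -1)*y + 3 = -4*(-1)*(11/5) + 3 = 4*(11/5) + 3 = 44/5 + 3 = 59/5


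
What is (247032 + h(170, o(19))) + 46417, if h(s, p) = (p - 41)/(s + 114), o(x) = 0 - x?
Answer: 20834864/71 ≈ 2.9345e+5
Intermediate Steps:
o(x) = -x
h(s, p) = (-41 + p)/(114 + s)
(247032 + h(170, o(19))) + 46417 = (247032 + (-41 - 1*19)/(114 + 170)) + 46417 = (247032 + (-41 - 19)/284) + 46417 = (247032 + (1/284)*(-60)) + 46417 = (247032 - 15/71) + 46417 = 17539257/71 + 46417 = 20834864/71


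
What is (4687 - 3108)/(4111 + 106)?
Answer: 1579/4217 ≈ 0.37444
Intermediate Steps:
(4687 - 3108)/(4111 + 106) = 1579/4217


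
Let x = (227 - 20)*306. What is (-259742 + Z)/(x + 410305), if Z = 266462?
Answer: 6720/473647 ≈ 0.014188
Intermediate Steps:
x = 63342 (x = 207*306 = 63342)
(-259742 + Z)/(x + 410305) = (-259742 + 266462)/(63342 + 410305) = 6720/473647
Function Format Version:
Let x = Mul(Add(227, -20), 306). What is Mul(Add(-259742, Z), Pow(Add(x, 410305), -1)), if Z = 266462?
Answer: Rational(6720, 473647) ≈ 0.014188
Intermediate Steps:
x = 63342 (x = Mul(207, 306) = 63342)
Mul(Add(-259742, Z), Pow(Add(x, 410305), -1)) = Mul(Add(-259742, 266462), Pow(Add(63342, 410305), -1)) = Mul(6720, Pow(473647, -1)) = Mul(6720, Rational(1, 473647)) = Rational(6720, 473647)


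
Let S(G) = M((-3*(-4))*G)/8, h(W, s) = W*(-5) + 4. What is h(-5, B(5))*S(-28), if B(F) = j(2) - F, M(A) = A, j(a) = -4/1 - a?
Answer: -1218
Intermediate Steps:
j(a) = -4 - a (j(a) = -4*1 - a = -4 - a)
B(F) = -6 - F (B(F) = (-4 - 1*2) - F = (-4 - 2) - F = -6 - F)
h(W, s) = 4 - 5*W (h(W, s) = -5*W + 4 = 4 - 5*W)
S(G) = 3*G/2 (S(G) = ((-3*(-4))*G)/8 = (12*G)*(⅛) = 3*G/2)
h(-5, B(5))*S(-28) = (4 - 5*(-5))*((3/2)*(-28)) = (4 + 25)*(-42) = 29*(-42) = -1218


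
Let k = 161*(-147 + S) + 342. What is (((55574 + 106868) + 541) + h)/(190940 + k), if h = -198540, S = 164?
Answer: -35557/194019 ≈ -0.18327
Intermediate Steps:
k = 3079 (k = 161*(-147 + 164) + 342 = 161*17 + 342 = 2737 + 342 = 3079)
(((55574 + 106868) + 541) + h)/(190940 + k) = (((55574 + 106868) + 541) - 198540)/(190940 + 3079) = ((162442 + 541) - 198540)/194019 = (162983 - 198540)*(1/194019) = -35557*1/194019 = -35557/194019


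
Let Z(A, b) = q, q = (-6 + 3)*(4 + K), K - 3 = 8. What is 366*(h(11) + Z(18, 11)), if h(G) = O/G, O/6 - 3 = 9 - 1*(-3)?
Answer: -148230/11 ≈ -13475.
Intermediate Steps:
K = 11 (K = 3 + 8 = 11)
O = 90 (O = 18 + 6*(9 - 1*(-3)) = 18 + 6*(9 + 3) = 18 + 6*12 = 18 + 72 = 90)
q = -45 (q = (-6 + 3)*(4 + 11) = -3*15 = -45)
Z(A, b) = -45
h(G) = 90/G
366*(h(11) + Z(18, 11)) = 366*(90/11 - 45) = 366*(-405/11) = -148230/11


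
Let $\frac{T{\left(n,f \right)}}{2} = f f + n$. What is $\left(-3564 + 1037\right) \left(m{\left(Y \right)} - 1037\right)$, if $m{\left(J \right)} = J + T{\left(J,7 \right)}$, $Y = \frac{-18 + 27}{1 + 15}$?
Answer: $\frac{37897419}{16} \approx 2.3686 \cdot 10^{6}$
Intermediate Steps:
$T{\left(n,f \right)} = 2 n + 2 f^{2}$ ($T{\left(n,f \right)} = 2 \left(f f + n\right) = 2 \left(f^{2} + n\right) = 2 \left(n + f^{2}\right) = 2 n + 2 f^{2}$)
$Y = \frac{9}{16} \approx 0.5625$
$m{\left(J \right)} = 98 + 3 J$ ($m{\left(J \right)} = J + \left(2 J + 2 \cdot 7^{2}\right) = J + \left(2 J + 2 \cdot 49\right) = J + \left(2 J + 98\right) = J + \left(98 + 2 J\right) = 98 + 3 J$)
$\left(-3564 + 1037\right) \left(m{\left(Y \right)} - 1037\right) = \left(-3564 + 1037\right) \left(\left(98 + 3 \cdot \frac{9}{16}\right) - 1037\right) = - 2527 \left(\left(98 + \frac{27}{16}\right) - 1037\right) = - 2527 \left(\frac{1595}{16} - 1037\right) = \left(-2527\right) \left(- \frac{14997}{16}\right) = \frac{37897419}{16}$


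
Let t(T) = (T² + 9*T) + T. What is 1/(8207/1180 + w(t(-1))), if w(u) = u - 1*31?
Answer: -1180/38993 ≈ -0.030262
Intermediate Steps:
t(T) = T² + 10*T
w(u) = -31 + u (w(u) = u - 31 = -31 + u)
1/(8207/1180 + w(t(-1))) = 1/(8207/1180 + (-31 - (10 - 1))) = 1/(8207*(1/1180) + (-31 - 1*9)) = 1/(8207/1180 + (-31 - 9)) = 1/(8207/1180 - 40) = 1/(-38993/1180) = -1180/38993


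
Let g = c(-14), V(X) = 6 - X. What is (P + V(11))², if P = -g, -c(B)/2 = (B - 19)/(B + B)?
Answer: 1369/196 ≈ 6.9847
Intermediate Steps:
c(B) = -(-19 + B)/B (c(B) = -2*(B - 19)/(B + B) = -2*(-19 + B)/(2*B) = -2*(-19 + B)*1/(2*B) = -(-19 + B)/B)
g = -33/14 (g = (19 - 1*(-14))/(-14) = -(19 + 14)/14 = -1/14*33 = -33/14 ≈ -2.3571)
P = 33/14 (P = -1*(-33/14) = 33/14 ≈ 2.3571)
(P + V(11))² = (33/14 + (6 - 1*11))² = (33/14 + (6 - 11))² = (33/14 - 5)² = (-37/14)² = 1369/196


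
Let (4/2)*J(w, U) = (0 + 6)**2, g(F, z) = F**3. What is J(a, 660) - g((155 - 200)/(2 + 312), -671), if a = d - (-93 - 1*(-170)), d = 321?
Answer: 557355717/30959144 ≈ 18.003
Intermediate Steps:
a = 244 (a = 321 - (-93 - 1*(-170)) = 321 - (-93 + 170) = 321 - 1*77 = 321 - 77 = 244)
J(w, U) = 18 (J(w, U) = (0 + 6)**2/2 = (1/2)*6**2 = (1/2)*36 = 18)
J(a, 660) - g((155 - 200)/(2 + 312), -671) = 18 - ((155 - 200)/(2 + 312))**3 = 18 - (-45/314)**3 = 18 - 1*(-91125/30959144) = 18 + 91125/30959144 = 557355717/30959144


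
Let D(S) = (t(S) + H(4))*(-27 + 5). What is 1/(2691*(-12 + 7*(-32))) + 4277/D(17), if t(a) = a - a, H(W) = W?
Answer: -679055035/13971672 ≈ -48.602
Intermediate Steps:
t(a) = 0
D(S) = -88 (D(S) = (0 + 4)*(-27 + 5) = 4*(-22) = -88)
1/(2691*(-12 + 7*(-32))) + 4277/D(17) = 1/(2691*(-12 + 7*(-32))) + 4277/(-88) = 1/(2691*(-12 - 224)) + 4277*(-1/88) = (1/2691)/(-236) - 4277/88 = (1/2691)*(-1/236) - 4277/88 = -1/635076 - 4277/88 = -679055035/13971672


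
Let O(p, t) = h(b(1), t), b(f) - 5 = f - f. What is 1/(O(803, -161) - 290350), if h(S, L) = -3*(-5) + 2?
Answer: -1/290333 ≈ -3.4443e-6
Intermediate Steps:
b(f) = 5 (b(f) = 5 + (f - f) = 5 + 0 = 5)
h(S, L) = 17 (h(S, L) = 15 + 2 = 17)
O(p, t) = 17
1/(O(803, -161) - 290350) = 1/(17 - 290350) = 1/(-290333) = -1/290333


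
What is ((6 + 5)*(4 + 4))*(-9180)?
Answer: -807840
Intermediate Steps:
((6 + 5)*(4 + 4))*(-9180) = (11*8)*(-9180) = 88*(-9180) = -807840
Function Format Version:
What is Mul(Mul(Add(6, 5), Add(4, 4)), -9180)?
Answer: -807840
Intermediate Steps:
Mul(Mul(Add(6, 5), Add(4, 4)), -9180) = Mul(Mul(11, 8), -9180) = Mul(88, -9180) = -807840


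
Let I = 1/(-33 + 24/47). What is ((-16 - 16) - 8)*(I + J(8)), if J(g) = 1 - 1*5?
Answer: 246200/1527 ≈ 161.23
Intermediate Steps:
J(g) = -4 (J(g) = 1 - 5 = -4)
I = -47/1527 (I = 1/(-33 + 24*(1/47)) = 1/(-33 + 24/47) = 1/(-1527/47) = -47/1527 ≈ -0.030779)
((-16 - 16) - 8)*(I + J(8)) = ((-16 - 16) - 8)*(-47/1527 - 4) = (-32 - 8)*(-6155/1527) = -40*(-6155/1527) = 246200/1527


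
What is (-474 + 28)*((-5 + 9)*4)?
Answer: -7136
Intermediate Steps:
(-474 + 28)*((-5 + 9)*4) = -1784*4 = -446*16 = -7136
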